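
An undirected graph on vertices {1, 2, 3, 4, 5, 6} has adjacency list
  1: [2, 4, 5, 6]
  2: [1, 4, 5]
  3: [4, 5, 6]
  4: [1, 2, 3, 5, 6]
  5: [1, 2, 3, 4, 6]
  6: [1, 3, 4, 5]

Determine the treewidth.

A width-3 tree decomposition is:
Bags: B1 = {1, 4, 5, 6}  B2 = {3, 4, 5, 6}  B3 = {1, 2, 4, 5}
Tree: B1–B2, B1–B3
Every bag has size at most 4, so the width is 4 − 1 = 3 and tw(G) ≤ 3. On the other hand G contains the 4-clique {1, 2, 4, 5}. A clique must lie in a single bag of any decomposition, so no decomposition can have width below 3. Hence tw(G) = 3 exactly.

3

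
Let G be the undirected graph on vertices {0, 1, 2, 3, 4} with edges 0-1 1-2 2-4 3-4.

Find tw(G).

1

A width-1 tree decomposition is:
Bags: B1 = {0, 1}  B2 = {1, 2}  B3 = {2, 4}  B4 = {3, 4}
Tree: B1–B2, B2–B3, B3–B4
Every bag has size at most 2, so the width is 2 − 1 = 1 and tw(G) ≤ 1. Since G has at least one edge (e.g. 0–1), it is not an edgeless graph, so tw(G) ≥ 1. Combining the bounds, tw(G) = 1.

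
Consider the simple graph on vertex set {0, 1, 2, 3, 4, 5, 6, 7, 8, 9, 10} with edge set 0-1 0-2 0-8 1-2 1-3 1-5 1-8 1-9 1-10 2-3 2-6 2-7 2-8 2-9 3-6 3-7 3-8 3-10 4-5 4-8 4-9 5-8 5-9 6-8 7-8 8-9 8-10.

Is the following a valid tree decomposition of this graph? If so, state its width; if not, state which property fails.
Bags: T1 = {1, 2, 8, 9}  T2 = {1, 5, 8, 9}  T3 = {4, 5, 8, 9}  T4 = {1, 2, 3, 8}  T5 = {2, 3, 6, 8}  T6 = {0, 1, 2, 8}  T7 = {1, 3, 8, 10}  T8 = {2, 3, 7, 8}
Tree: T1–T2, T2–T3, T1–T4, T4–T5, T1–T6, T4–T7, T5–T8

Every vertex of G appears in some bag (union = {0, 1, 2, 3, 4, 5, 6, 7, 8, 9, 10}); every edge is covered by a bag; and for each vertex v the set of bags containing v is connected in the bag tree. The decomposition is therefore valid. The largest bag has 4 vertices, so the width is 3.

Yes; width 3.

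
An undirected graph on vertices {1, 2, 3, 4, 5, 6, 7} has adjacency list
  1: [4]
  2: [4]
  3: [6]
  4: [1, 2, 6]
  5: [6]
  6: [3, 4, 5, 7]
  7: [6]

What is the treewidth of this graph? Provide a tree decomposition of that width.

Treewidth 1.
One such decomposition:
Bags: B1 = {4, 6}  B2 = {2, 4}  B3 = {3, 6}  B4 = {6, 7}  B5 = {5, 6}  B6 = {1, 4}
Tree: B1–B2, B1–B3, B1–B4, B3–B5, B1–B6

The largest bag has 2 vertices, giving width 1; this decomposition certifies tw(G) ≤ 1. G has an edge, so its treewidth is at least 1. Therefore the treewidth is 1.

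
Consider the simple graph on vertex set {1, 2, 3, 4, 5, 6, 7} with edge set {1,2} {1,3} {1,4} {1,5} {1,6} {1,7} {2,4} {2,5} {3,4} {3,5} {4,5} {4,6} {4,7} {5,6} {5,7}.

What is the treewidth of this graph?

A width-3 tree decomposition is:
Bags: B1 = {1, 2, 4, 5}  B2 = {1, 3, 4, 5}  B3 = {1, 4, 5, 6}  B4 = {1, 4, 5, 7}
Tree: B1–B2, B1–B3, B3–B4
The largest bag has 4 vertices, giving width 3; this decomposition certifies tw(G) ≤ 3. On the other hand G contains the 4-clique {1, 2, 4, 5}. A clique must lie in a single bag of any decomposition, so no decomposition can have width below 3. Hence tw(G) = 3 exactly.

3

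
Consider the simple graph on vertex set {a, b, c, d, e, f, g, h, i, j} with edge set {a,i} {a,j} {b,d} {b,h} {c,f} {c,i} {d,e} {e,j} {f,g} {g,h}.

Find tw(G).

2

A width-2 tree decomposition is:
Bags: B1 = {a, c, i}  B2 = {a, c, f}  B3 = {a, f, g}  B4 = {a, g, h}  B5 = {a, b, h}  B6 = {a, b, d}  B7 = {a, d, e}  B8 = {a, e, j}
Tree: B1–B2, B2–B3, B3–B4, B4–B5, B5–B6, B6–B7, B7–B8
Every bag has size at most 3, so the width is 3 − 1 = 2 and tw(G) ≤ 2. Since a–i–c–f–g–h–b–d–e–j–a is a cycle in G, G is not acyclic. Forests are exactly the graphs of treewidth ≤ 1, so tw(G) ≥ 2. Therefore the treewidth is 2.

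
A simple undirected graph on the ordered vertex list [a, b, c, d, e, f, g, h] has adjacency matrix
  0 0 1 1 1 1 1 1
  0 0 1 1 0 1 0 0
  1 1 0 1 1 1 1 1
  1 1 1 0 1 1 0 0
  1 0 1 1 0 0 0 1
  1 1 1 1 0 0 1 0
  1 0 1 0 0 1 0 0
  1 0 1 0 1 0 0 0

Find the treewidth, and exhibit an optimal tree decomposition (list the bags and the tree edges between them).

The largest bag has 4 vertices, giving width 3; this decomposition certifies tw(G) ≤ 3. On the other hand G contains the 4-clique {a, c, d, e}. A clique must lie in a single bag of any decomposition, so no decomposition can have width below 3. The upper and lower bounds meet at 3, so that is the treewidth.

Treewidth 3.
One optimal decomposition is:
Bags: B1 = {a, c, d, f}  B2 = {a, c, d, e}  B3 = {a, c, e, h}  B4 = {a, c, f, g}  B5 = {b, c, d, f}
Tree: B1–B2, B2–B3, B1–B4, B1–B5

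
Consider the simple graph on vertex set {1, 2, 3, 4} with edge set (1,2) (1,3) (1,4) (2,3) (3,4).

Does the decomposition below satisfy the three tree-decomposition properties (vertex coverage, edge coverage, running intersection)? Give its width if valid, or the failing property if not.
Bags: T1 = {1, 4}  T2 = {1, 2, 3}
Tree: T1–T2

No — edge (3,4) lies in no bag.

A tree decomposition must satisfy three properties: every vertex lies in some bag; for every edge, both endpoints lie together in some bag; and for every vertex, the bags containing it form a connected subtree. Here edge (3,4) lies in no bag, so the decomposition is invalid.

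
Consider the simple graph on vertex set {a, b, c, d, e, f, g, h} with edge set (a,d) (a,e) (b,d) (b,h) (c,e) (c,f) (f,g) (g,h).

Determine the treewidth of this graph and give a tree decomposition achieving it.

Treewidth 2.
One optimal decomposition is:
Bags: B1 = {f, g, h}  B2 = {b, f, h}  B3 = {b, d, f}  B4 = {a, d, f}  B5 = {a, e, f}  B6 = {c, e, f}
Tree: B1–B2, B2–B3, B3–B4, B4–B5, B5–B6

Every bag has size at most 3, so the width is 3 − 1 = 2 and tw(G) ≤ 2. Since f–g–h–b–d–a–e–c–f is a cycle in G, G is not acyclic. Forests are exactly the graphs of treewidth ≤ 1, so tw(G) ≥ 2. Therefore the treewidth is 2.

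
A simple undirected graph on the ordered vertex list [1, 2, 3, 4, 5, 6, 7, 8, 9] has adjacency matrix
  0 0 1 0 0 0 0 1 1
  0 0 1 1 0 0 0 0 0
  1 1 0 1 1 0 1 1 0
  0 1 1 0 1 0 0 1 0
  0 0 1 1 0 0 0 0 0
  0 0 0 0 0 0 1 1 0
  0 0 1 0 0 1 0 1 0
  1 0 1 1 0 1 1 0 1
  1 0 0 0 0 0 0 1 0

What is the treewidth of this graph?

2

A width-2 tree decomposition is:
Bags: B1 = {3, 4, 5}  B2 = {3, 4, 8}  B3 = {3, 7, 8}  B4 = {6, 7, 8}  B5 = {2, 3, 4}  B6 = {1, 3, 8}  B7 = {1, 8, 9}
Tree: B1–B2, B2–B3, B3–B4, B1–B5, B3–B6, B6–B7
The largest bag has 3 vertices, giving width 2; this decomposition certifies tw(G) ≤ 2. Conversely, {1, 8, 9} is a clique of size 3, and the vertices of any clique must share a bag in every tree decomposition; so some bag has ≥ 3 vertices and tw(G) ≥ 2. Combining the bounds, tw(G) = 2.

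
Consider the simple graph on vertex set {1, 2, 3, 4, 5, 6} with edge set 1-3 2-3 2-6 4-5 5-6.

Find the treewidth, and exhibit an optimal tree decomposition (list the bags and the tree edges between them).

Every bag has size at most 2, so the width is 2 − 1 = 1 and tw(G) ≤ 1. G has an edge, so its treewidth is at least 1. The upper and lower bounds meet at 1, so that is the treewidth.

Treewidth 1.
One such decomposition:
Bags: B1 = {4, 5}  B2 = {5, 6}  B3 = {2, 6}  B4 = {2, 3}  B5 = {1, 3}
Tree: B1–B2, B2–B3, B3–B4, B4–B5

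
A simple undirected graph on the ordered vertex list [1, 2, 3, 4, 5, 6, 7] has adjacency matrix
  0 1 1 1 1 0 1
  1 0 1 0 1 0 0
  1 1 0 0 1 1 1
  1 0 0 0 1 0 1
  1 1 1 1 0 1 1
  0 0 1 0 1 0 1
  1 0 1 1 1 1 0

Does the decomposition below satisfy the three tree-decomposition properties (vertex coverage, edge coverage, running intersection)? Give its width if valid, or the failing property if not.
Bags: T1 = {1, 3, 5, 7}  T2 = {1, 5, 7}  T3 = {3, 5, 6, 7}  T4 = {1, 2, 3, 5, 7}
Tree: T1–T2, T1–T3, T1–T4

A tree decomposition must satisfy three properties: every vertex lies in some bag; for every edge, both endpoints lie together in some bag; and for every vertex, the bags containing it form a connected subtree. Here vertex 4 appears in no bag, so the decomposition is invalid.

No — vertex 4 appears in no bag.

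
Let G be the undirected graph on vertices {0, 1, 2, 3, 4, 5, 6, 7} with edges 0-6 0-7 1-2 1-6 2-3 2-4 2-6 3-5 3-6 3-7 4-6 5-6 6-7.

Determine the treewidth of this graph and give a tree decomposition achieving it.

Every bag has size at most 3, so the width is 3 − 1 = 2 and tw(G) ≤ 2. On the other hand G contains the 3-clique {0, 6, 7}. A clique must lie in a single bag of any decomposition, so no decomposition can have width below 2. The upper and lower bounds meet at 2, so that is the treewidth.

Treewidth 2.
One optimal decomposition is:
Bags: B1 = {3, 6, 7}  B2 = {3, 5, 6}  B3 = {2, 3, 6}  B4 = {2, 4, 6}  B5 = {1, 2, 6}  B6 = {0, 6, 7}
Tree: B1–B2, B1–B3, B3–B4, B4–B5, B1–B6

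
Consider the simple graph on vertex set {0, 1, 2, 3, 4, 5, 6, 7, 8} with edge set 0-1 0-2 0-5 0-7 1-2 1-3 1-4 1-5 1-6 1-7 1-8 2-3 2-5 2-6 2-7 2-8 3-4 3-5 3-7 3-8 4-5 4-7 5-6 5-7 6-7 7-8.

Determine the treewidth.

A width-4 tree decomposition is:
Bags: B1 = {1, 2, 3, 5, 7}  B2 = {1, 2, 5, 6, 7}  B3 = {1, 3, 4, 5, 7}  B4 = {1, 2, 3, 7, 8}  B5 = {0, 1, 2, 5, 7}
Tree: B1–B2, B1–B3, B1–B4, B2–B5
Every bag has size at most 5, so the width is 5 − 1 = 4 and tw(G) ≤ 4. On the other hand G contains the 5-clique {1, 2, 3, 7, 8}. A clique must lie in a single bag of any decomposition, so no decomposition can have width below 4. Combining the bounds, tw(G) = 4.

4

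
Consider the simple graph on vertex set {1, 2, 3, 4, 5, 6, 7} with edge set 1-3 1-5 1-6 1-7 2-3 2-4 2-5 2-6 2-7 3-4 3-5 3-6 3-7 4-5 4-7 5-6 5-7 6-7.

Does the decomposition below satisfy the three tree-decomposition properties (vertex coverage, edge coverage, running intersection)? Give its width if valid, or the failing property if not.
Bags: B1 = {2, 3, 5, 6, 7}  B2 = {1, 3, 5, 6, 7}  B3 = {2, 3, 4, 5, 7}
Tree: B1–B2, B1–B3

Yes; width 4.

Every vertex of G appears in some bag (union = {1, 2, 3, 4, 5, 6, 7}); every edge is covered by a bag; and for each vertex v the set of bags containing v is connected in the bag tree. The decomposition is therefore valid. The largest bag has 5 vertices, so the width is 4.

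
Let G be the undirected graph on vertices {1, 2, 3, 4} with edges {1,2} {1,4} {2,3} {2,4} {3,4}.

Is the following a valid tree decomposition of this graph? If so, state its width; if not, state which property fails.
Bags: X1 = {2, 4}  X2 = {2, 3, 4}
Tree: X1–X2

No — vertex 1 appears in no bag.

A tree decomposition must satisfy three properties: every vertex lies in some bag; for every edge, both endpoints lie together in some bag; and for every vertex, the bags containing it form a connected subtree. Here vertex 1 appears in no bag, so the decomposition is invalid.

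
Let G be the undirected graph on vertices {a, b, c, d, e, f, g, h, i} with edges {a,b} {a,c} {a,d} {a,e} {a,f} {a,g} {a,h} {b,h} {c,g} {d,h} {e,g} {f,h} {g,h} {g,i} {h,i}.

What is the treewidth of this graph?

2

A width-2 tree decomposition is:
Bags: B1 = {a, e, g}  B2 = {a, g, h}  B3 = {a, d, h}  B4 = {a, f, h}  B5 = {g, h, i}  B6 = {a, b, h}  B7 = {a, c, g}
Tree: B1–B2, B2–B3, B2–B4, B2–B5, B4–B6, B1–B7
The largest bag has 3 vertices, giving width 2; this decomposition certifies tw(G) ≤ 2. On the other hand G contains the 3-clique {a, e, g}. A clique must lie in a single bag of any decomposition, so no decomposition can have width below 2. Hence tw(G) = 2 exactly.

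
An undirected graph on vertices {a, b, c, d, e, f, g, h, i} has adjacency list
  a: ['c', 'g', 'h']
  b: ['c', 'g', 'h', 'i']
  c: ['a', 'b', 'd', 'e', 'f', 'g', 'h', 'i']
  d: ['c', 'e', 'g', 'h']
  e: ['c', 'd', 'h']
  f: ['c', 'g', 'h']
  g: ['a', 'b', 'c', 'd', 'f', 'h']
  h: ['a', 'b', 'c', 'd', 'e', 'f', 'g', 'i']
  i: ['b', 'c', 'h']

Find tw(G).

A width-3 tree decomposition is:
Bags: B1 = {b, c, g, h}  B2 = {b, c, h, i}  B3 = {c, f, g, h}  B4 = {a, c, g, h}  B5 = {c, d, g, h}  B6 = {c, d, e, h}
Tree: B1–B2, B1–B3, B1–B4, B3–B5, B5–B6
Every bag has size at most 4, so the width is 4 − 1 = 3 and tw(G) ≤ 3. On the other hand G contains the 4-clique {c, d, g, h}. A clique must lie in a single bag of any decomposition, so no decomposition can have width below 3. The upper and lower bounds meet at 3, so that is the treewidth.

3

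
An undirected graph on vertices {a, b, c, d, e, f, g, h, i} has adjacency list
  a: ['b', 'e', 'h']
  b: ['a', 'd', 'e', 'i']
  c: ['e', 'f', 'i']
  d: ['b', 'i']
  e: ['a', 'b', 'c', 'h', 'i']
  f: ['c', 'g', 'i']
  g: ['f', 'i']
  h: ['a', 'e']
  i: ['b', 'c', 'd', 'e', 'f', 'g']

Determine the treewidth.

A width-2 tree decomposition is:
Bags: B1 = {b, d, i}  B2 = {b, e, i}  B3 = {a, b, e}  B4 = {a, e, h}  B5 = {c, e, i}  B6 = {c, f, i}  B7 = {f, g, i}
Tree: B1–B2, B2–B3, B3–B4, B2–B5, B5–B6, B6–B7
Every bag has size at most 3, so the width is 3 − 1 = 2 and tw(G) ≤ 2. On the other hand G contains the 3-clique {a, e, h}. A clique must lie in a single bag of any decomposition, so no decomposition can have width below 2. Hence tw(G) = 2 exactly.

2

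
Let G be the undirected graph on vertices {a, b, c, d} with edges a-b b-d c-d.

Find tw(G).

1

A width-1 tree decomposition is:
Bags: B1 = {c, d}  B2 = {b, d}  B3 = {a, b}
Tree: B1–B2, B2–B3
The largest bag has 2 vertices, giving width 1; this decomposition certifies tw(G) ≤ 1. Any graph with an edge has treewidth ≥ 1, and G has the edge c–d. Therefore the treewidth is 1.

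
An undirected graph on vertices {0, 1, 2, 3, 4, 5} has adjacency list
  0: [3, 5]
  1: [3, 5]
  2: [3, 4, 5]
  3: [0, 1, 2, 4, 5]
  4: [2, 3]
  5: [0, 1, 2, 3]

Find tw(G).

A width-2 tree decomposition is:
Bags: B1 = {2, 3, 5}  B2 = {1, 3, 5}  B3 = {2, 3, 4}  B4 = {0, 3, 5}
Tree: B1–B2, B1–B3, B2–B4
Each bag holds 3 vertices, so the decomposition has width 2, which upper-bounds the treewidth. On the other hand G contains the 3-clique {2, 3, 4}. A clique must lie in a single bag of any decomposition, so no decomposition can have width below 2. Hence tw(G) = 2 exactly.

2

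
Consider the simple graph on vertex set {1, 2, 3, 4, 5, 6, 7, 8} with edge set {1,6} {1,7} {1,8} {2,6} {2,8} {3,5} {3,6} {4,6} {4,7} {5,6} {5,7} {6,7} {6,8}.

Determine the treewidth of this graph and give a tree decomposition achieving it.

Treewidth 2.
Bags: B1 = {1, 6, 7}  B2 = {5, 6, 7}  B3 = {3, 5, 6}  B4 = {1, 6, 8}  B5 = {4, 6, 7}  B6 = {2, 6, 8}
Tree: B1–B2, B2–B3, B1–B4, B2–B5, B4–B6

The largest bag has 3 vertices, giving width 2; this decomposition certifies tw(G) ≤ 2. Conversely, {1, 6, 8} is a clique of size 3, and the vertices of any clique must share a bag in every tree decomposition; so some bag has ≥ 3 vertices and tw(G) ≥ 2. Combining the bounds, tw(G) = 2.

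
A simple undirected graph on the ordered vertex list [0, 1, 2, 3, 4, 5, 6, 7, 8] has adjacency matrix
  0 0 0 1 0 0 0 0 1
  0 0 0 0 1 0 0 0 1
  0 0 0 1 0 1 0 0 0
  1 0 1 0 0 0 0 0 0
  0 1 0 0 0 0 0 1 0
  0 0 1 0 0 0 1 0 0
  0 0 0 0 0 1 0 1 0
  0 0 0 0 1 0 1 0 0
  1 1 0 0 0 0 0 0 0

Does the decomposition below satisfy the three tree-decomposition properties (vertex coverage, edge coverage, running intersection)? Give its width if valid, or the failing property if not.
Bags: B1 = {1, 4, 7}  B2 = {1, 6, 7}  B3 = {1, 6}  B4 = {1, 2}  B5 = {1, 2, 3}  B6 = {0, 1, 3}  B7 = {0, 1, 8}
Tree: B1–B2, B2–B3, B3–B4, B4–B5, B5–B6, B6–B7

A tree decomposition must satisfy three properties: every vertex lies in some bag; for every edge, both endpoints lie together in some bag; and for every vertex, the bags containing it form a connected subtree. Here vertex 5 appears in no bag, so the decomposition is invalid.

No — vertex 5 appears in no bag.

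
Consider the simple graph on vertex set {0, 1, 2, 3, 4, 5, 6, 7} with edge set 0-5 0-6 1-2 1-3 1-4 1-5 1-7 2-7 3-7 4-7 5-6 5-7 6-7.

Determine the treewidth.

A width-2 tree decomposition is:
Bags: B1 = {1, 5, 7}  B2 = {1, 3, 7}  B3 = {1, 4, 7}  B4 = {1, 2, 7}  B5 = {5, 6, 7}  B6 = {0, 5, 6}
Tree: B1–B2, B2–B3, B2–B4, B1–B5, B5–B6
The largest bag has 3 vertices, giving width 2; this decomposition certifies tw(G) ≤ 2. Conversely, {0, 5, 6} is a clique of size 3, and the vertices of any clique must share a bag in every tree decomposition; so some bag has ≥ 3 vertices and tw(G) ≥ 2. The upper and lower bounds meet at 2, so that is the treewidth.

2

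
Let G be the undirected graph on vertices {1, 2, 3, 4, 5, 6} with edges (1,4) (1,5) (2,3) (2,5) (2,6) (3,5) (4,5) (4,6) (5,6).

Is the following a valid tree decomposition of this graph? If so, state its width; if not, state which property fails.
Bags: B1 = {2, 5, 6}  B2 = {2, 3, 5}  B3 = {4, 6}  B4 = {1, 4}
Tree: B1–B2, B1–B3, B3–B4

No — edge (5,4) lies in no bag.

A tree decomposition must satisfy three properties: every vertex lies in some bag; for every edge, both endpoints lie together in some bag; and for every vertex, the bags containing it form a connected subtree. Here edge (5,4) lies in no bag, so the decomposition is invalid.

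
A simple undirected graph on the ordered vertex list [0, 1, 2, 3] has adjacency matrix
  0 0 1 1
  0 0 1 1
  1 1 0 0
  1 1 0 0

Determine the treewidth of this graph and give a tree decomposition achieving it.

Treewidth 2.
Bags: B1 = {0, 2, 3}  B2 = {1, 2, 3}
Tree: B1–B2

The largest bag has 3 vertices, giving width 2; this decomposition certifies tw(G) ≤ 2. The edges 2–0–3–1–2 form a cycle, so G is not a tree and its treewidth is at least 2. Therefore the treewidth is 2.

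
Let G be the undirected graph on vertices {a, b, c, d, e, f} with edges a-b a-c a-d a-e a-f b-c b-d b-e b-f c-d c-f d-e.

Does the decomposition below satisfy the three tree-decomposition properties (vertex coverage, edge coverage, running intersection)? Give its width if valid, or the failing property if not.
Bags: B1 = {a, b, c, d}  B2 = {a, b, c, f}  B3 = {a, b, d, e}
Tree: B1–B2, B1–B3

Yes; width 3.

Every vertex of G appears in some bag (union = {a, b, c, d, e, f}); every edge is covered by a bag; and for each vertex v the set of bags containing v is connected in the bag tree. The decomposition is therefore valid. The largest bag has 4 vertices, so the width is 3.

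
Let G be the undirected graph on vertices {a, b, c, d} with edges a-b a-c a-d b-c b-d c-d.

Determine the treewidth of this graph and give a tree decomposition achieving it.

A single bag containing all 4 vertices is trivially a valid decomposition of width 3. For the lower bound, the 4 vertices {a, b, c, d} are pairwise adjacent, and any tree decomposition puts a clique entirely inside one bag — forcing width ≥ 3. The upper and lower bounds meet at 3, so that is the treewidth.

Treewidth 3.
One such decomposition:
Bags: B1 = {a, b, c, d}
Tree: (single bag)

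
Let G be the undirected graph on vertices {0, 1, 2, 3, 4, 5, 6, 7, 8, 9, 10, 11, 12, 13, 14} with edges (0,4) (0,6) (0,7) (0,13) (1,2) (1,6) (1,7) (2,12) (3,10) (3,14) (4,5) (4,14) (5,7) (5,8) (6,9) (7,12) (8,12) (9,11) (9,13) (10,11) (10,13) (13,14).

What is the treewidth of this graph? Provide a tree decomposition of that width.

Each bag holds 4 vertices, so the decomposition has width 3, which upper-bounds the treewidth. For the lower bound: the 4 vertex sets {3,10,11}, {14}, {13}, {0,4,6,9} are disjoint, each induces a connected subgraph, and every pair is joined by at least one edge of G. Contracting each set to a single vertex therefore yields K_{4} as a minor, and since treewidth is minor-monotone, tw(G) ≥ tw(K_{4}) = 3. Combining the bounds, tw(G) = 3.

Treewidth 3.
One optimal decomposition is:
Bags: B1 = {3, 10, 11, 14}  B2 = {10, 11, 13, 14}  B3 = {9, 11, 13, 14}  B4 = {4, 9, 13, 14}  B5 = {0, 4, 9, 13}  B6 = {0, 4, 6, 9}  B7 = {0, 4, 5, 6}  B8 = {0, 5, 6, 7}  B9 = {1, 5, 6, 7}  B10 = {1, 5, 7, 8}  B11 = {1, 7, 8, 12}  B12 = {1, 2, 8, 12}
Tree: B1–B2, B2–B3, B3–B4, B4–B5, B5–B6, B6–B7, B7–B8, B8–B9, B9–B10, B10–B11, B11–B12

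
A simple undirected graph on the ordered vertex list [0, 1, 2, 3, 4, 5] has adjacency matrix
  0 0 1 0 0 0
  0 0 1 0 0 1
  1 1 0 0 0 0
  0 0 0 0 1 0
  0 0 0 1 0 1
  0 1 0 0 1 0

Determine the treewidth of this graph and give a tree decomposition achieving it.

Treewidth 1.
One optimal decomposition is:
Bags: B1 = {3, 4}  B2 = {4, 5}  B3 = {1, 5}  B4 = {1, 2}  B5 = {0, 2}
Tree: B1–B2, B2–B3, B3–B4, B4–B5

Every bag has size at most 2, so the width is 2 − 1 = 1 and tw(G) ≤ 1. Any graph with an edge has treewidth ≥ 1, and G has the edge 3–4. Therefore the treewidth is 1.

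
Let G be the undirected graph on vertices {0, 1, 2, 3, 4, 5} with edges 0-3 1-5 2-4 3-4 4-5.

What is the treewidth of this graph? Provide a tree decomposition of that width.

Every bag has size at most 2, so the width is 2 − 1 = 1 and tw(G) ≤ 1. Since G has at least one edge (e.g. 2–4), it is not an edgeless graph, so tw(G) ≥ 1. Therefore the treewidth is 1.

Treewidth 1.
Bags: B1 = {2, 4}  B2 = {3, 4}  B3 = {4, 5}  B4 = {0, 3}  B5 = {1, 5}
Tree: B1–B2, B1–B3, B2–B4, B3–B5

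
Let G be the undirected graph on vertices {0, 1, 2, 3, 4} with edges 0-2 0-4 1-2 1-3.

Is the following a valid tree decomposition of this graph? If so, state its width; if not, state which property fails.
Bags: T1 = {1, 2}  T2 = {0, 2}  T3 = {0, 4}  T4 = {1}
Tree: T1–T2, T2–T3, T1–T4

No — vertex 3 appears in no bag.

A tree decomposition must satisfy three properties: every vertex lies in some bag; for every edge, both endpoints lie together in some bag; and for every vertex, the bags containing it form a connected subtree. Here vertex 3 appears in no bag, so the decomposition is invalid.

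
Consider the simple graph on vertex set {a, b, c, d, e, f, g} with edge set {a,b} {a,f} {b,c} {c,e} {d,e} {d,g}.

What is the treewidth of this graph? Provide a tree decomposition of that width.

Every bag has size at most 2, so the width is 2 − 1 = 1 and tw(G) ≤ 1. G has an edge, so its treewidth is at least 1. The upper and lower bounds meet at 1, so that is the treewidth.

Treewidth 1.
One such decomposition:
Bags: B1 = {a, f}  B2 = {a, b}  B3 = {b, c}  B4 = {c, e}  B5 = {d, e}  B6 = {d, g}
Tree: B1–B2, B2–B3, B3–B4, B4–B5, B5–B6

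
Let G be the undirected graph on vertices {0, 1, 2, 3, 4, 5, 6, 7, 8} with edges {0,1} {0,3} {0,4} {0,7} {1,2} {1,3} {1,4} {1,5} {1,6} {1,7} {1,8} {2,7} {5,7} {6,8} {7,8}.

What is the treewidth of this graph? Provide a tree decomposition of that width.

Treewidth 2.
One such decomposition:
Bags: B1 = {1, 7, 8}  B2 = {0, 1, 7}  B3 = {0, 1, 3}  B4 = {1, 2, 7}  B5 = {1, 5, 7}  B6 = {0, 1, 4}  B7 = {1, 6, 8}
Tree: B1–B2, B2–B3, B2–B4, B4–B5, B3–B6, B1–B7

The largest bag has 3 vertices, giving width 2; this decomposition certifies tw(G) ≤ 2. On the other hand G contains the 3-clique {0, 1, 3}. A clique must lie in a single bag of any decomposition, so no decomposition can have width below 2. Hence tw(G) = 2 exactly.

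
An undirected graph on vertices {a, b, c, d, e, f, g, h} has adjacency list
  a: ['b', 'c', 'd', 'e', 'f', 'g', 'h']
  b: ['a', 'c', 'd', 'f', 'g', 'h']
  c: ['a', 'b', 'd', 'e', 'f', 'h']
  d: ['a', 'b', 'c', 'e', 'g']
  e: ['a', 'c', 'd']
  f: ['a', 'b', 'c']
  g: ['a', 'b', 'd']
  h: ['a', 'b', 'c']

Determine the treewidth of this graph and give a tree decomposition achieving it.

Every bag has size at most 4, so the width is 4 − 1 = 3 and tw(G) ≤ 3. On the other hand G contains the 4-clique {a, c, d, e}. A clique must lie in a single bag of any decomposition, so no decomposition can have width below 3. Combining the bounds, tw(G) = 3.

Treewidth 3.
Bags: B1 = {a, b, c, f}  B2 = {a, b, c, d}  B3 = {a, b, d, g}  B4 = {a, c, d, e}  B5 = {a, b, c, h}
Tree: B1–B2, B2–B3, B2–B4, B1–B5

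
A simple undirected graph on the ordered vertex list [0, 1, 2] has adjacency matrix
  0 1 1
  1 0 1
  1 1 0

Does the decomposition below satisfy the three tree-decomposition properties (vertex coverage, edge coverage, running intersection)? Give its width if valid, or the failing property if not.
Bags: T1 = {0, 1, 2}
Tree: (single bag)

Every vertex of G appears in some bag (union = {0, 1, 2}); every edge is covered by a bag; and for each vertex v the set of bags containing v is connected in the bag tree. The decomposition is therefore valid. The largest bag has 3 vertices, so the width is 2.

Yes; width 2.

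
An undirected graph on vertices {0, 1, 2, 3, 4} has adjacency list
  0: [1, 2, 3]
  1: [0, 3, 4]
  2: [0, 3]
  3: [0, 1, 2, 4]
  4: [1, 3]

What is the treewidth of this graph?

2

A width-2 tree decomposition is:
Bags: B1 = {0, 1, 3}  B2 = {0, 2, 3}  B3 = {1, 3, 4}
Tree: B1–B2, B1–B3
The largest bag has 3 vertices, giving width 2; this decomposition certifies tw(G) ≤ 2. Conversely, {0, 1, 3} is a clique of size 3, and the vertices of any clique must share a bag in every tree decomposition; so some bag has ≥ 3 vertices and tw(G) ≥ 2. Combining the bounds, tw(G) = 2.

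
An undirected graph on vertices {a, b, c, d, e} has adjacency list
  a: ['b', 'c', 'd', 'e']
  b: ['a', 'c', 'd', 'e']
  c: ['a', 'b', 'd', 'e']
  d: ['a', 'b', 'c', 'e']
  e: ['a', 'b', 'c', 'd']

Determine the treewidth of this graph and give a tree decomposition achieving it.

Treewidth 4.
One optimal decomposition is:
Bags: B1 = {a, b, c, d, e}
Tree: (single bag)

A single bag containing all 5 vertices is trivially a valid decomposition of width 4. For the lower bound, the 5 vertices {a, b, c, d, e} are pairwise adjacent, and any tree decomposition puts a clique entirely inside one bag — forcing width ≥ 4. The upper and lower bounds meet at 4, so that is the treewidth.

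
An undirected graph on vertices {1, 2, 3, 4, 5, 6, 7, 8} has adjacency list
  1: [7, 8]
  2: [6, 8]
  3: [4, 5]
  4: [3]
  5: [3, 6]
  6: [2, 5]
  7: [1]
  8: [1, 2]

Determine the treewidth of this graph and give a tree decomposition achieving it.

Treewidth 1.
One such decomposition:
Bags: B1 = {3, 4}  B2 = {3, 5}  B3 = {5, 6}  B4 = {2, 6}  B5 = {2, 8}  B6 = {1, 8}  B7 = {1, 7}
Tree: B1–B2, B2–B3, B3–B4, B4–B5, B5–B6, B6–B7

The largest bag has 2 vertices, giving width 1; this decomposition certifies tw(G) ≤ 1. Any graph with an edge has treewidth ≥ 1, and G has the edge 4–3. Combining the bounds, tw(G) = 1.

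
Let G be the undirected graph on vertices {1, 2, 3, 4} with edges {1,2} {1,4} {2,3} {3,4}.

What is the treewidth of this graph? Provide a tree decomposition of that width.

Each bag holds 3 vertices, so the decomposition has width 2, which upper-bounds the treewidth. For the lower bound, G contains the cycle 4–1–2–3–4, so G is not a forest; only forests have treewidth ≤ 1, hence tw(G) ≥ 2. Hence tw(G) = 2 exactly.

Treewidth 2.
One optimal decomposition is:
Bags: B1 = {1, 2, 4}  B2 = {2, 3, 4}
Tree: B1–B2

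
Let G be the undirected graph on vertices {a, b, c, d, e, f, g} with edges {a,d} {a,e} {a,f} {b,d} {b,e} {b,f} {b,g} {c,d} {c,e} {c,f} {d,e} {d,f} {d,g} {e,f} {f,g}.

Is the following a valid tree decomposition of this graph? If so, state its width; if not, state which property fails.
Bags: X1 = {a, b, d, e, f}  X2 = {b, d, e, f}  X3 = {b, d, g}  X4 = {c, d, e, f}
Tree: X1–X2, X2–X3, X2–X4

No — edge (f,g) lies in no bag.

A tree decomposition must satisfy three properties: every vertex lies in some bag; for every edge, both endpoints lie together in some bag; and for every vertex, the bags containing it form a connected subtree. Here edge (f,g) lies in no bag, so the decomposition is invalid.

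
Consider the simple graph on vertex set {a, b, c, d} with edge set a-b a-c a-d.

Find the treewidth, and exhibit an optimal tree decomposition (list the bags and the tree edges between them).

Each bag holds 2 vertices, so the decomposition has width 1, which upper-bounds the treewidth. G has an edge, so its treewidth is at least 1. Therefore the treewidth is 1.

Treewidth 1.
Bags: B1 = {a, b}  B2 = {a, c}  B3 = {a, d}
Tree: B1–B2, B2–B3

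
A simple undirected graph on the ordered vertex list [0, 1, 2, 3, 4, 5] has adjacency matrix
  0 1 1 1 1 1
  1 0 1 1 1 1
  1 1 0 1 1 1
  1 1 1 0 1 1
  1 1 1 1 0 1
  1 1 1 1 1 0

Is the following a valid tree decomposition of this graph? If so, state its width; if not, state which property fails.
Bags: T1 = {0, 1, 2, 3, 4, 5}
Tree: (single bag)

Every vertex of G appears in some bag (union = {0, 1, 2, 3, 4, 5}); every edge is covered by a bag; and for each vertex v the set of bags containing v is connected in the bag tree. The decomposition is therefore valid. The largest bag has 6 vertices, so the width is 5.

Yes; width 5.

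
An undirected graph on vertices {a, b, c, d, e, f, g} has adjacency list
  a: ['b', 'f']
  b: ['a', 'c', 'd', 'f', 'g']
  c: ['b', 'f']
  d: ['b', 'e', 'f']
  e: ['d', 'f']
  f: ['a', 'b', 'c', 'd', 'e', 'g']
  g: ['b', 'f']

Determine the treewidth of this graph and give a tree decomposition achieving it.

Treewidth 2.
Bags: B1 = {b, f, g}  B2 = {b, d, f}  B3 = {a, b, f}  B4 = {b, c, f}  B5 = {d, e, f}
Tree: B1–B2, B1–B3, B3–B4, B2–B5

Each bag holds 3 vertices, so the decomposition has width 2, which upper-bounds the treewidth. On the other hand G contains the 3-clique {d, e, f}. A clique must lie in a single bag of any decomposition, so no decomposition can have width below 2. Combining the bounds, tw(G) = 2.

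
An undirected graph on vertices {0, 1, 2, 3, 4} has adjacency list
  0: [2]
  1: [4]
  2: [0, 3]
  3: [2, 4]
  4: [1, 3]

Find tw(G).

A width-1 tree decomposition is:
Bags: B1 = {0, 2}  B2 = {2, 3}  B3 = {3, 4}  B4 = {1, 4}
Tree: B1–B2, B2–B3, B3–B4
The largest bag has 2 vertices, giving width 1; this decomposition certifies tw(G) ≤ 1. Any graph with an edge has treewidth ≥ 1, and G has the edge 0–2. Therefore the treewidth is 1.

1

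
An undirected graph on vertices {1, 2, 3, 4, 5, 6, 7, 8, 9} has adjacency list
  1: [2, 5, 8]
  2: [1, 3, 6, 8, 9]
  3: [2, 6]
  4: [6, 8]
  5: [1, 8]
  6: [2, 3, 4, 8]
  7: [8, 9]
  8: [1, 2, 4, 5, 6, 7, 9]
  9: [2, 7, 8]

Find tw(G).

A width-2 tree decomposition is:
Bags: B1 = {2, 3, 6}  B2 = {2, 6, 8}  B3 = {4, 6, 8}  B4 = {1, 2, 8}  B5 = {1, 5, 8}  B6 = {2, 8, 9}  B7 = {7, 8, 9}
Tree: B1–B2, B2–B3, B2–B4, B4–B5, B2–B6, B6–B7
Every bag has size at most 3, so the width is 3 − 1 = 2 and tw(G) ≤ 2. On the other hand G contains the 3-clique {1, 2, 8}. A clique must lie in a single bag of any decomposition, so no decomposition can have width below 2. Combining the bounds, tw(G) = 2.

2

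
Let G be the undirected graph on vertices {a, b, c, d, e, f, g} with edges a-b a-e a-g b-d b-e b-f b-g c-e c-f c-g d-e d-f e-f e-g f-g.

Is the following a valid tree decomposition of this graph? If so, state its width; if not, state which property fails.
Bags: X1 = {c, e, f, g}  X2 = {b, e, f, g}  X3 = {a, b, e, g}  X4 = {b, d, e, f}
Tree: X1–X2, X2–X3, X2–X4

Checking the three conditions: (i) the bags cover all of {a, b, c, d, e, f, g}; (ii) for each edge, some bag contains both endpoints; (iii) the bags containing any fixed vertex form a subtree. All hold, so the decomposition is valid with width 4 − 1 = 3.

Yes; width 3.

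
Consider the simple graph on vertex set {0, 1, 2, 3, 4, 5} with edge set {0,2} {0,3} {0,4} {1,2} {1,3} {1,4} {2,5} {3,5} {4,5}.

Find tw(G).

A width-3 tree decomposition is:
Bags: B1 = {0, 2, 3, 4}  B2 = {1, 2, 3, 4}  B3 = {2, 3, 4, 5}
Tree: B1–B2, B2–B3
Each bag holds 4 vertices, so the decomposition has width 3, which upper-bounds the treewidth. For the lower bound: the 4 vertex sets {0,2}, {1,3}, {4}, {5} are disjoint, each induces a connected subgraph, and every pair is joined by at least one edge of G. Contracting each set to a single vertex therefore yields K_{4} as a minor, and since treewidth is minor-monotone, tw(G) ≥ tw(K_{4}) = 3. Combining the bounds, tw(G) = 3.

3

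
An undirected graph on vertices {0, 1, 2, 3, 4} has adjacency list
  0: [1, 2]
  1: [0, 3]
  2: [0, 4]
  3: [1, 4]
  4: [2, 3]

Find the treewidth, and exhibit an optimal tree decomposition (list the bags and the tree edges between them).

Treewidth 2.
One such decomposition:
Bags: B1 = {1, 3, 4}  B2 = {0, 1, 4}  B3 = {0, 2, 4}
Tree: B1–B2, B2–B3

The largest bag has 3 vertices, giving width 2; this decomposition certifies tw(G) ≤ 2. The edges 4–3–1–0–2–4 form a cycle, so G is not a tree and its treewidth is at least 2. Therefore the treewidth is 2.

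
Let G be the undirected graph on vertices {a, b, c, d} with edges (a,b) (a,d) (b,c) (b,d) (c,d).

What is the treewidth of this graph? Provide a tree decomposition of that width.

Treewidth 2.
Bags: B1 = {b, c, d}  B2 = {a, b, d}
Tree: B1–B2

Every bag has size at most 3, so the width is 3 − 1 = 2 and tw(G) ≤ 2. For the lower bound, the 3 vertices {b, c, d} are pairwise adjacent, and any tree decomposition puts a clique entirely inside one bag — forcing width ≥ 2. Combining the bounds, tw(G) = 2.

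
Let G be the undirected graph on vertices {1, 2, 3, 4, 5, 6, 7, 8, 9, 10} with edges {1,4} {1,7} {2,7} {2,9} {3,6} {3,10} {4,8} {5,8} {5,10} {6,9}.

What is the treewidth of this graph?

2

A width-2 tree decomposition is:
Bags: B1 = {2, 7, 9}  B2 = {6, 7, 9}  B3 = {3, 6, 7}  B4 = {3, 7, 10}  B5 = {5, 7, 10}  B6 = {5, 7, 8}  B7 = {4, 7, 8}  B8 = {1, 4, 7}
Tree: B1–B2, B2–B3, B3–B4, B4–B5, B5–B6, B6–B7, B7–B8
Every bag has size at most 3, so the width is 3 − 1 = 2 and tw(G) ≤ 2. Since 7–2–9–6–3–10–5–8–4–1–7 is a cycle in G, G is not acyclic. Forests are exactly the graphs of treewidth ≤ 1, so tw(G) ≥ 2. Therefore the treewidth is 2.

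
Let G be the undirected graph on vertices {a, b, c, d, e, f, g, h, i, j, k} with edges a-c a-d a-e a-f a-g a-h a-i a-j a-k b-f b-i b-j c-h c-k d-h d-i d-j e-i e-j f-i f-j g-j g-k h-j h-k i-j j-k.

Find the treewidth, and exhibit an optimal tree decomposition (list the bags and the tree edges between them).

Treewidth 3.
One optimal decomposition is:
Bags: B1 = {a, d, i, j}  B2 = {a, f, i, j}  B3 = {a, d, h, j}  B4 = {a, h, j, k}  B5 = {a, e, i, j}  B6 = {a, c, h, k}  B7 = {a, g, j, k}  B8 = {b, f, i, j}
Tree: B1–B2, B1–B3, B3–B4, B1–B5, B4–B6, B4–B7, B2–B8

Each bag holds 4 vertices, so the decomposition has width 3, which upper-bounds the treewidth. For the lower bound, the 4 vertices {a, g, j, k} are pairwise adjacent, and any tree decomposition puts a clique entirely inside one bag — forcing width ≥ 3. Combining the bounds, tw(G) = 3.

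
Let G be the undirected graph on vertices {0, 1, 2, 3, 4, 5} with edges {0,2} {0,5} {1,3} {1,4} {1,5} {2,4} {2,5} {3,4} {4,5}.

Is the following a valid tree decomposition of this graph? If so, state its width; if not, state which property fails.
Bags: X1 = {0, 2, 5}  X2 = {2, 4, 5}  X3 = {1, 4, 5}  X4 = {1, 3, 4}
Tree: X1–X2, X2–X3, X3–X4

Yes; width 2.

Checking the three conditions: (i) the bags cover all of {0, 1, 2, 3, 4, 5}; (ii) for each edge, some bag contains both endpoints; (iii) the bags containing any fixed vertex form a subtree. All hold, so the decomposition is valid with width 3 − 1 = 2.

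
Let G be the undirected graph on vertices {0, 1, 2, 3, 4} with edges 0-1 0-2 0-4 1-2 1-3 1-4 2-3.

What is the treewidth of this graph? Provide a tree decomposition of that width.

Each bag holds 3 vertices, so the decomposition has width 2, which upper-bounds the treewidth. On the other hand G contains the 3-clique {0, 1, 2}. A clique must lie in a single bag of any decomposition, so no decomposition can have width below 2. The upper and lower bounds meet at 2, so that is the treewidth.

Treewidth 2.
One optimal decomposition is:
Bags: B1 = {0, 1, 2}  B2 = {0, 1, 4}  B3 = {1, 2, 3}
Tree: B1–B2, B1–B3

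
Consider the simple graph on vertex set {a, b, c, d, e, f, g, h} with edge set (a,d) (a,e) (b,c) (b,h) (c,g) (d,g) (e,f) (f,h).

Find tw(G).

A width-2 tree decomposition is:
Bags: B1 = {b, f, h}  B2 = {b, e, f}  B3 = {a, b, e}  B4 = {a, b, d}  B5 = {b, d, g}  B6 = {b, c, g}
Tree: B1–B2, B2–B3, B3–B4, B4–B5, B5–B6
The largest bag has 3 vertices, giving width 2; this decomposition certifies tw(G) ≤ 2. The edges b–h–f–e–a–d–g–c–b form a cycle, so G is not a tree and its treewidth is at least 2. Combining the bounds, tw(G) = 2.

2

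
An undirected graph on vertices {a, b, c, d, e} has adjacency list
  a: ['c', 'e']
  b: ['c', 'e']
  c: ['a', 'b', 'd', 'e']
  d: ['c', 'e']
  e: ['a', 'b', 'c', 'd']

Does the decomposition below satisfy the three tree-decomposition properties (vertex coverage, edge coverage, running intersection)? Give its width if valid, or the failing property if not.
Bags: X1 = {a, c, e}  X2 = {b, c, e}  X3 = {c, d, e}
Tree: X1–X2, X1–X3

Vertex coverage: the bags together contain {a, b, c, d, e}, the full vertex set. Edge coverage: each edge of G has both endpoints in at least one bag. Running intersection: for every vertex, the bags containing it form a connected subtree. All three properties hold, so this is a valid tree decomposition of width max|bag| − 1 = 2, and hence tw(G) ≤ 2.

Yes; width 2.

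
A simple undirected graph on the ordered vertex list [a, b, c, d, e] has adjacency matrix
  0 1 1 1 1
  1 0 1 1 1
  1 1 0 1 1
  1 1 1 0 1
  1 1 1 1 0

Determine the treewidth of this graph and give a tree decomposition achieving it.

Treewidth 4.
Bags: B1 = {a, b, c, d, e}
Tree: (single bag)

A single bag containing all 5 vertices is trivially a valid decomposition of width 4. On the other hand G contains the 5-clique {a, b, c, d, e}. A clique must lie in a single bag of any decomposition, so no decomposition can have width below 4. Combining the bounds, tw(G) = 4.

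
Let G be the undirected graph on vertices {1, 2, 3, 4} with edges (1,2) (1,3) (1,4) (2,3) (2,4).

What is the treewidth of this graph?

A width-2 tree decomposition is:
Bags: B1 = {1, 2, 4}  B2 = {1, 2, 3}
Tree: B1–B2
Every bag has size at most 3, so the width is 3 − 1 = 2 and tw(G) ≤ 2. On the other hand G contains the 3-clique {1, 2, 3}. A clique must lie in a single bag of any decomposition, so no decomposition can have width below 2. The upper and lower bounds meet at 2, so that is the treewidth.

2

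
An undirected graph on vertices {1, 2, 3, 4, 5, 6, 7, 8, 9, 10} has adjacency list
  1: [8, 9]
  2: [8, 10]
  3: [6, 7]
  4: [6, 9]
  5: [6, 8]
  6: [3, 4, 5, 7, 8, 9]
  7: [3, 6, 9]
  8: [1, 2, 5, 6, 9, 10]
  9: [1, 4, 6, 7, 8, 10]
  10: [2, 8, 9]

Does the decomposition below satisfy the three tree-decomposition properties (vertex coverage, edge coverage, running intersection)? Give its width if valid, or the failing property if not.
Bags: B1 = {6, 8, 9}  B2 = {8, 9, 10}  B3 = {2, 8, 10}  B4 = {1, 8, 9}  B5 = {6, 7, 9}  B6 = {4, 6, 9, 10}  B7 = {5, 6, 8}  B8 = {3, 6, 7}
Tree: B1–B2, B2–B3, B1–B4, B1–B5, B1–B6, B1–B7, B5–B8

A tree decomposition must satisfy three properties: every vertex lies in some bag; for every edge, both endpoints lie together in some bag; and for every vertex, the bags containing it form a connected subtree. Here bags containing vertex 10 are not connected in the tree, so the decomposition is invalid.

No — bags containing vertex 10 are not connected in the tree.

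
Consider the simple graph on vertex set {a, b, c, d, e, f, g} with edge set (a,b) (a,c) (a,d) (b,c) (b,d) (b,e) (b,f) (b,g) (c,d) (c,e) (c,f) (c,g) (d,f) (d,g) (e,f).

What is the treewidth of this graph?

3

A width-3 tree decomposition is:
Bags: B1 = {b, c, d, g}  B2 = {b, c, d, f}  B3 = {b, c, e, f}  B4 = {a, b, c, d}
Tree: B1–B2, B2–B3, B2–B4
The largest bag has 4 vertices, giving width 3; this decomposition certifies tw(G) ≤ 3. On the other hand G contains the 4-clique {b, c, d, g}. A clique must lie in a single bag of any decomposition, so no decomposition can have width below 3. The upper and lower bounds meet at 3, so that is the treewidth.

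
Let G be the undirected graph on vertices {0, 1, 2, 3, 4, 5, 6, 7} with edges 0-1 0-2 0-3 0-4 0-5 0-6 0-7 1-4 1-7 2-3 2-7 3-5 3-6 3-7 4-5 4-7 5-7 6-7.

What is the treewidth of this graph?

A width-3 tree decomposition is:
Bags: B1 = {0, 4, 5, 7}  B2 = {0, 3, 5, 7}  B3 = {0, 3, 6, 7}  B4 = {0, 2, 3, 7}  B5 = {0, 1, 4, 7}
Tree: B1–B2, B2–B3, B2–B4, B1–B5
Every bag has size at most 4, so the width is 4 − 1 = 3 and tw(G) ≤ 3. For the lower bound, the 4 vertices {0, 1, 4, 7} are pairwise adjacent, and any tree decomposition puts a clique entirely inside one bag — forcing width ≥ 3. The upper and lower bounds meet at 3, so that is the treewidth.

3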